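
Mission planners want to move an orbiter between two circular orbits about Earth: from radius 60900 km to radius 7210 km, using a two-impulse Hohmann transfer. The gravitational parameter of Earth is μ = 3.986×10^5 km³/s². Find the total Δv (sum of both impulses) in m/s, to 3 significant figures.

Δv = 3890 m/s

Transfer-ellipse semi-major axis a_t = (r₁ + r₂)/2 = (60900 + 7210)/2 = 34055 km.
At r₁ the circular-orbit speed is v₁ = √(μ/r₁) = 2.558 km/s.
Transfer-orbit speed at r₁ (v² = μ(2/r − 1/a)): v_a = √[μ(2/r₁ − 1/a_t)] = 1.177 km/s.
First burn Δv₁ = |v_a − v₁| = 1.381 km/s.
At r₂, v₂ = √(μ/r₂) = 7.435 km/s.
Transfer-orbit speed at r₂: v_p = √[μ(2/r₂ − 1/a_t)] = 9.943 km/s.
Second burn Δv₂ = |v₂ − v_p| = 2.508 km/s.
Δv = Δv₁ + Δv₂ = 1.381 + 2.508 = 3.889 km/s.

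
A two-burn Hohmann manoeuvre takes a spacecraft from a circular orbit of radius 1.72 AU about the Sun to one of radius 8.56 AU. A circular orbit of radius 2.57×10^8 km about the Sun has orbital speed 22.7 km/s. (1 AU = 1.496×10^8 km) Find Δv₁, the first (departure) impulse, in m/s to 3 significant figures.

Δv₁ = 6590 m/s

From the circular-orbit relation v² = μ/r at r = 2.57×10^8 km: μ = v²r = (22.7)² × 2.57×10^8 = 1.32430×10^11 km³/s².
In km: r₁ = 1.72 × 1.496×10^8 = 2.57312×10^8 km; r₂ = 8.56 × 1.496×10^8 = 1.280576×10^9 km.
Semi-major axis of the transfer orbit: a_t = (2.57312×10^8 + 1.280576×10^9)/2 = 7.68944×10^8 km.
Circular speed at r = 2.57312×10^8 km: v_c = √(μ/r) = 22.69 km/s.
Transfer-orbit speed at the same r (vis-viva, a = a_t): v_t = √[μ(2/r − 1/a_t)] = 29.28 km/s.
Δv₁ = |v_t − v_c| = |29.28 − 22.69| = 6.590 km/s.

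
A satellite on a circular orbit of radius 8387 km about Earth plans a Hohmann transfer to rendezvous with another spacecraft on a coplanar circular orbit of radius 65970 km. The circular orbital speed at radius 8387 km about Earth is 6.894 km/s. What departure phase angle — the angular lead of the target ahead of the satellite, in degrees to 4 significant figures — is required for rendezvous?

From the circular-orbit relation v² = μ/r at r = 8387 km: μ = v²r = (6.894)² × 8387 = 3.98611×10^5 km³/s².
Semi-major axis of the transfer orbit: a_t = (8387 + 65970)/2 = 37178.5 km.
Transfer time t = π√(a_t³/μ) = 35670.8 s.
Target angular speed ω₂ = √(μ/r₂³) = 3.72610×10^-5 rad/s.
Angle swept by the target during transfer: ω₂·t = 1.32913 rad = 76.154°.
Arrival is 180° from departure on the ellipse, so φ = 180° − 76.154° = 103.8°.

φ = 103.8°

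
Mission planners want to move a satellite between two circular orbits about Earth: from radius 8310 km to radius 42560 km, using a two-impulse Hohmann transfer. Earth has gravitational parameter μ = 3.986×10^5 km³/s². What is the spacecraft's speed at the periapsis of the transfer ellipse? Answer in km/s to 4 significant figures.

v = 8.959 km/s

The Hohmann ellipse has a_t = (r₁ + r₂)/2 = 25435 km.
At periapsis, r = 8310 km.
Applying v² = μ(2/r − 1/a_t): v = 8.959 km/s.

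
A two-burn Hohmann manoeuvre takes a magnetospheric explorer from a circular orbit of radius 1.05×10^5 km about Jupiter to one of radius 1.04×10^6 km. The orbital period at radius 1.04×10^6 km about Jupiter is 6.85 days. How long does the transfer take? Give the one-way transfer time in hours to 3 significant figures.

t = 33.6 hours

From Kepler's third law T² = 4π²r³/μ at r = 1.04×10^6 km, T = 6.85 days = 6.85 × 86400 s = 5.9184×10^5 s: μ = 4π²r³/T² = 1.26780×10^8 km³/s².
Transfer-ellipse semi-major axis a_t = (r₁ + r₂)/2 = (1.050×10^5 + 1.040×10^6)/2 = 5.725×10^5 km.
Transfer time t = π√(a_t³/μ) = π√((5.725×10^5)³ / 1.26780×10^8) = 1.209×10^5 s.
Converting: 1.209×10^5 s ÷ 3600 s/hour = 33.6 hours.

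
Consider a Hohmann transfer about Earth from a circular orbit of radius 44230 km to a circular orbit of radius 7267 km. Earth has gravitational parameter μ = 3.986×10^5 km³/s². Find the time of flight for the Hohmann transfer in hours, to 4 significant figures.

The Hohmann ellipse has a_t = (r₁ + r₂)/2 = 25748.5 km.
Half the transfer-orbit period gives t = π√(a_t³/μ) = 20560 s.
Converting: 20560 s ÷ 3600 s/hour = 5.711 hours.

t = 5.711 hours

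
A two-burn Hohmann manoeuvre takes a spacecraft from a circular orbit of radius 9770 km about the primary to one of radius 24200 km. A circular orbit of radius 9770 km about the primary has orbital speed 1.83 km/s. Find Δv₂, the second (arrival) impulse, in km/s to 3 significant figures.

From the circular-orbit relation v² = μ/r at r = 9770 km: μ = v²r = (1.83)² × 9770 = 32718.8 km³/s².
Semi-major axis of the transfer orbit: a_t = (9770 + 24200)/2 = 16985 km.
On the circular orbit at r = 24200 km, v_c = √(μ/r) = 1.1628 km/s.
Vis-viva on the transfer ellipse at r = 24200 km gives v_t = √[μ(2/r − 1/a_t)] = 0.88187 km/s.
Δv₂ = |v_t − v_c| = |0.88187 − 1.1628| = 0.2809 km/s.

Δv₂ = 0.281 km/s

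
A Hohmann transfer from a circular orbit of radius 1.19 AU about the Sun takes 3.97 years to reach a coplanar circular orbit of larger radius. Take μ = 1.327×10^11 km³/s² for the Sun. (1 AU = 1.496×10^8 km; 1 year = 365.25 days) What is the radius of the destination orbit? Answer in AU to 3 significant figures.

r₂ = 6.77 AU

In km: r₁ = 1.19 × 1.496×10^8 = 1.78024×10^8 km.
Transfer time t = 3.97 years × 365.25 × 86400 s = 1.25283672×10^8 s, and t = π√(a_t³/μ).
So a_t = (μ t²/π²)^(1/3) = (1.327×10^11 × (1.25283672×10^8)² / π²)^(1/3) = 5.9537×10^8 km.
Since a_t = (r₁ + r₂)/2, r₂ = 2a_t − r₁ = 2×5.9537×10^8 − 1.78024×10^8 = 1.012716×10^9 km.
In AU: r₂ = 1.012716×10^9 / 1.496×10^8 = 6.77 AU.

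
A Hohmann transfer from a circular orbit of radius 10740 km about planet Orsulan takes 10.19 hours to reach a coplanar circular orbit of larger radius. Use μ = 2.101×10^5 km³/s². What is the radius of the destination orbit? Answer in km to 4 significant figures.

r₂ = 50460 km

Transfer time t = 10.19 hours = 36684 s, and t = π√(a_t³/μ).
So a_t = (μ t²/π²)^(1/3) = (2.101×10^5 × (36684)² / π²)^(1/3) = 30598 km.
Since a_t = (r₁ + r₂)/2, r₂ = 2a_t − r₁ = 2×30598 − 10740 = 50456 km.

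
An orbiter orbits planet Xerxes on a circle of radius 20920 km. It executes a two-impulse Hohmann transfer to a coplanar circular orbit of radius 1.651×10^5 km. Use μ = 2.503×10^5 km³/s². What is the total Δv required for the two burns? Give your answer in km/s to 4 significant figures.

Transfer-ellipse semi-major axis a_t = (r₁ + r₂)/2 = (20920 + 1.651×10^5)/2 = 93010 km.
Circular speed at r₁: v₁ = √(μ/r₁) = √(2.503×10^5/20920) = 3.4590 km/s.
Transfer-orbit speed at r₁ (v² = μ(2/r − 1/a)): v_p = √[μ(2/r₁ − 1/a_t)] = 4.6085 km/s.
First burn Δv₁ = |v_p − v₁| = 1.1495 km/s.
At r₂, v₂ = √(μ/r₂) = 1.23128 km/s.
Transfer-orbit speed at r₂: v_a = √[μ(2/r₂ − 1/a_t)] = 0.583946 km/s.
Second burn Δv₂ = |v₂ − v_a| = 0.64733 km/s.
Δv = Δv₁ + Δv₂ = 1.1495 + 0.64733 = 1.797 km/s.

Δv = 1.797 km/s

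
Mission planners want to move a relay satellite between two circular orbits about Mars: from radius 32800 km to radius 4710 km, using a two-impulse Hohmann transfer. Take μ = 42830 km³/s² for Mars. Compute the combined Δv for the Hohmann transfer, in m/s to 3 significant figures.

Δv = 1540 m/s

Transfer-ellipse semi-major axis a_t = (r₁ + r₂)/2 = (32800 + 4710)/2 = 18755 km.
At r₁ the circular-orbit speed is v₁ = √(μ/r₁) = 1.14271 km/s.
Transfer-orbit speed at r₁ (vis-viva): v_a = √[μ(2/r₁ − 1/a_t)] = 0.572650 km/s.
First burn Δv₁ = |v_a − v₁| = 0.5701 km/s.
Circular speed at r₂: v₂ = √(μ/r₂) = 3.015530 km/s.
Transfer-orbit speed at r₂: v_p = √[μ(2/r₂ − 1/a_t)] = 3.987879 km/s.
Second burn Δv₂ = |v₂ − v_p| = 0.9723 km/s.
Δv = Δv₁ + Δv₂ = 0.5701 + 0.9723 = 1.542 km/s.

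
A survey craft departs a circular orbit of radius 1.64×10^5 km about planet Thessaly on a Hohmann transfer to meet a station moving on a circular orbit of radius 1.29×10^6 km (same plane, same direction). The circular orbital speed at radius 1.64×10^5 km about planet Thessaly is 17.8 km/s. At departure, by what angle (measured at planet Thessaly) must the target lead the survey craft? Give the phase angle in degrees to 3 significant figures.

From the circular-orbit relation v² = μ/r at r = 1.64×10^5 km: μ = v²r = (17.8)² × 1.64×10^5 = 5.19618×10^7 km³/s².
Semi-major axis of the transfer orbit: a_t = (1.640×10^5 + 1.290×10^6)/2 = 7.270×10^5 km.
Transfer time t = π√(a_t³/μ) = 2.702×10^5 s.
The target's mean motion on its circular orbit is ω₂ = √(μ/r₂³) = 4.920×10^-6 rad/s.
Angle swept by the target during transfer: ω₂·t = 1.329 rad = 76.15°.
Arrival is 180° from departure on the ellipse, so φ = 180° − 76.15° = 104°.

φ = 104°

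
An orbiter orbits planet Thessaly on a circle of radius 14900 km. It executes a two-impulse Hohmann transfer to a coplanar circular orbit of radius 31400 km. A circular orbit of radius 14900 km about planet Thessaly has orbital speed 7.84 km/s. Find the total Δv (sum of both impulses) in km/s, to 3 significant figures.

Δv = 2.36 km/s

From the circular-orbit relation v² = μ/r at r = 14900 km: μ = v²r = (7.84)² × 14900 = 9.15837×10^5 km³/s².
Transfer-ellipse semi-major axis a_t = (r₁ + r₂)/2 = (14900 + 31400)/2 = 23150 km.
Circular speed at r₁: v₁ = √(μ/r₁) = √(9.15837×10^5/14900) = 7.840 km/s.
Transfer-orbit speed at r₁ (v² = μ(2/r − 1/a)): v_p = √[μ(2/r₁ − 1/a_t)] = 9.131 km/s.
First burn Δv₁ = |v_p − v₁| = 1.291 km/s.
At r₂, v₂ = √(μ/r₂) = 5.401 km/s.
Transfer-orbit speed at r₂: v_a = √[μ(2/r₂ − 1/a_t)] = 4.333 km/s.
Second burn Δv₂ = |v₂ − v_a| = 1.068 km/s.
Δv = Δv₁ + Δv₂ = 1.291 + 1.068 = 2.359 km/s.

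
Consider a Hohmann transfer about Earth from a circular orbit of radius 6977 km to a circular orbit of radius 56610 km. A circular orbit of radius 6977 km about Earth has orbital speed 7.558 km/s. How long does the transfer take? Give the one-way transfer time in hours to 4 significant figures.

t = 7.836 hours

From the circular-orbit relation v² = μ/r at r = 6977 km: μ = v²r = (7.558)² × 6977 = 3.98550×10^5 km³/s².
Semi-major axis of the transfer orbit: a_t = (6977 + 56610)/2 = 31793.5 km.
Half the transfer-orbit period gives t = π√(a_t³/μ) = 28210 s.
Converting: 28210 s ÷ 3600 s/hour = 7.836 hours.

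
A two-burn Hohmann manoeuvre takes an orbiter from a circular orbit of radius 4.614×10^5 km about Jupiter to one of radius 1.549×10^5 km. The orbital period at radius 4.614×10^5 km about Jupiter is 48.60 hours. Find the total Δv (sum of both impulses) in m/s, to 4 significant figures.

From Kepler's third law T² = 4π²r³/μ at r = 4.614×10^5 km, T = 48.60 hours = 48.60 × 3600 s = 1.7496×10^5 s: μ = 4π²r³/T² = 1.26682×10^8 km³/s².
Semi-major axis of the transfer orbit: a_t = (4.614×10^5 + 1.549×10^5)/2 = 3.0815×10^5 km.
At r₁ the circular-orbit speed is v₁ = √(μ/r₁) = 16.570 km/s.
Transfer-orbit speed at r₁ (vis-viva): v_a = √[μ(2/r₁ − 1/a_t)] = 11.748 km/s.
First burn Δv₁ = |v_a − v₁| = 4.822 km/s.
At r₂, v₂ = √(μ/r₂) = 28.598 km/s.
Transfer-orbit speed at r₂: v_p = √[μ(2/r₂ − 1/a_t)] = 34.994 km/s.
Second burn Δv₂ = |v₂ − v_p| = 6.396 km/s.
Total Δv = Δv₁ + Δv₂ = 11.22 km/s.

Δv = 11220 m/s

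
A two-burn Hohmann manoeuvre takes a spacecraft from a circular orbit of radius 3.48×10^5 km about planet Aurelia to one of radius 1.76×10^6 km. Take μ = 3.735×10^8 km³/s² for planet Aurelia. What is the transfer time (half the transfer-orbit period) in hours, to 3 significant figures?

t = 48.9 hours

The Hohmann ellipse has a_t = (r₁ + r₂)/2 = 1.054×10^6 km.
Half the transfer-orbit period gives t = π√(a_t³/μ) = 1.759×10^5 s.
Converting: 1.759×10^5 s ÷ 3600 s/hour = 48.9 hours.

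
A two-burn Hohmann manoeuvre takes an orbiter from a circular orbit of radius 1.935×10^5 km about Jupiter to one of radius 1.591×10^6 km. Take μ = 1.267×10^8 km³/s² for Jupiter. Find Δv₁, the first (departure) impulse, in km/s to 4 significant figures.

Transfer-ellipse semi-major axis a_t = (r₁ + r₂)/2 = (1.935×10^5 + 1.591×10^6)/2 = 8.9225×10^5 km.
On the circular orbit at r = 1.935×10^5 km, v_c = √(μ/r) = 25.589 km/s.
Transfer-orbit speed at the same r (vis-viva, a = a_t): v_t = √[μ(2/r − 1/a_t)] = 34.170 km/s.
Δv₁ = |v_t − v_c| = |34.170 − 25.589| = 8.581 km/s.

Δv₁ = 8.581 km/s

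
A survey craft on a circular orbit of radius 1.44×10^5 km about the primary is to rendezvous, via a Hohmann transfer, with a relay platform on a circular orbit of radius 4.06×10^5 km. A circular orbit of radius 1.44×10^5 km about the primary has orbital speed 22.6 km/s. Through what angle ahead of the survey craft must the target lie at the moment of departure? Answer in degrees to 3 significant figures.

φ = 79.7°

From the circular-orbit relation v² = μ/r at r = 1.44×10^5 km: μ = v²r = (22.6)² × 1.44×10^5 = 7.35494×10^7 km³/s².
Semi-major axis of the transfer orbit: a_t = (1.440×10^5 + 4.060×10^5)/2 = 2.750×10^5 km.
Transfer time t = π√(a_t³/μ) = 52830 s.
Target angular speed ω₂ = √(μ/r₂³) = 3.315×10^-5 rad/s.
Angle swept by the target during transfer: ω₂·t = 1.751 rad = 100.3°.
The survey craft traverses 180° on the transfer ellipse, so the target must lead by 180° − 100.3° = 79.7°.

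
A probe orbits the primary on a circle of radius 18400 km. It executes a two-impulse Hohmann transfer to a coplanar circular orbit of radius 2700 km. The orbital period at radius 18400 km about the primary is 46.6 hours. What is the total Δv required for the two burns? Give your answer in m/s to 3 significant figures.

Δv = 917 m/s

From Kepler's third law T² = 4π²r³/μ at r = 18400 km, T = 46.6 hours = 46.6 × 3600 s = 1.6776×10^5 s: μ = 4π²r³/T² = 8738.49 km³/s².
Semi-major axis of the transfer orbit: a_t = (18400 + 2700)/2 = 10550 km.
Circular speed at r₁: v₁ = √(μ/r₁) = √(8738.49/18400) = 0.6891 km/s.
On the transfer ellipse at r₁, vis-viva gives v_a = √[μ(2/r₁ − 1/a_t)] = 0.3486 km/s.
First burn Δv₁ = |v_a − v₁| = 0.3405 km/s.
Circular speed at r₂: v₂ = √(μ/r₂) = 1.7990 km/s.
Transfer-orbit speed at r₂: v_p = √[μ(2/r₂ − 1/a_t)] = 2.3758 km/s.
Second burn Δv₂ = |v₂ − v_p| = 0.5768 km/s.
Δv = Δv₁ + Δv₂ = 0.3405 + 0.5768 = 0.9173 km/s.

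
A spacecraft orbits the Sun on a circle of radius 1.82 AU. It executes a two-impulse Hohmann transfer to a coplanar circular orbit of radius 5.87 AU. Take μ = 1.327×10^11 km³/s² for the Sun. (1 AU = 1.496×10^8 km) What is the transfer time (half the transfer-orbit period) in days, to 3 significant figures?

In km: r₁ = 1.82 × 1.496×10^8 = 2.72272×10^8 km; r₂ = 5.87 × 1.496×10^8 = 8.78152×10^8 km.
The Hohmann ellipse has a_t = (r₁ + r₂)/2 = 5.75212×10^8 km.
Half the transfer-orbit period gives t = π√(a_t³/μ) = 1.190×10^8 s.
Converting: 1.190×10^8 s ÷ 86400 s/day = 1380 days.

t = 1380 days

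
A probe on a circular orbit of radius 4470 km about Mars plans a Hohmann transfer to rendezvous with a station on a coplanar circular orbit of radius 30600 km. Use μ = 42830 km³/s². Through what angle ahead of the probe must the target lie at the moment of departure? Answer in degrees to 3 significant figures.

φ = 102°

Semi-major axis of the transfer orbit: a_t = (4470 + 30600)/2 = 17535 km.
The half-period of the transfer ellipse is t = π√(a_t³/μ) = 35250 s.
The target's mean motion on its circular orbit is ω₂ = √(μ/r₂³) = 3.866×10^-5 rad/s.
Angle swept by the target during transfer: ω₂·t = 1.3628 rad = 78.08°.
Arrival is 180° from departure on the ellipse, so φ = 180° − 78.08° = 102°.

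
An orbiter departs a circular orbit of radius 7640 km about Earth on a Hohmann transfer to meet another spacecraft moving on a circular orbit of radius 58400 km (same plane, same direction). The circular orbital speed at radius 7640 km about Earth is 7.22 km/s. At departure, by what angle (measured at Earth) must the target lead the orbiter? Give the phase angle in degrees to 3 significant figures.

From the circular-orbit relation v² = μ/r at r = 7640 km: μ = v²r = (7.22)² × 7640 = 3.98261×10^5 km³/s².
Transfer-ellipse semi-major axis a_t = (r₁ + r₂)/2 = (7640 + 58400)/2 = 33020 km.
Transfer time t = π√(a_t³/μ) = 29870 s.
Target angular speed ω₂ = √(μ/r₂³) = 4.4716×10^-5 rad/s.
Angle swept by the target during transfer: ω₂·t = 1.3357 rad = 76.53°.
The orbiter traverses 180° on the transfer ellipse, so the target must lead by 180° − 76.53° = 103°.

φ = 103°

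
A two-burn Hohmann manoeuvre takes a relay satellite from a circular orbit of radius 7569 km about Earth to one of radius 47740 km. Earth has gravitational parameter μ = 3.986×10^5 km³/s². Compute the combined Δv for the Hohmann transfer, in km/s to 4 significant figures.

The Hohmann ellipse has a_t = (r₁ + r₂)/2 = 27654.5 km.
Circular speed at r₁: v₁ = √(μ/r₁) = √(3.986×10^5/7569) = 7.257 km/s.
On the transfer ellipse at r₁, vis-viva equation gives v_p = √[μ(2/r₁ − 1/a_t)] = 9.535 km/s.
First burn Δv₁ = |v_p − v₁| = 2.278 km/s.
Circular speed at r₂: v₂ = √(μ/r₂) = 2.890 km/s.
Transfer-orbit speed at r₂: v_a = √[μ(2/r₂ − 1/a_t)] = 1.512 km/s.
Second burn Δv₂ = |v₂ − v_a| = 1.378 km/s.
Δv = Δv₁ + Δv₂ = 2.278 + 1.378 = 3.656 km/s.

Δv = 3.656 km/s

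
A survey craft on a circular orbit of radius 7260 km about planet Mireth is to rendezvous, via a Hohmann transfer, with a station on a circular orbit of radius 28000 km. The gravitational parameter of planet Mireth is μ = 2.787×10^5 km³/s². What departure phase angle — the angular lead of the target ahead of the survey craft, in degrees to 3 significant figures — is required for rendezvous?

φ = 90.1°

Transfer-ellipse semi-major axis a_t = (r₁ + r₂)/2 = (7260 + 28000)/2 = 17630 km.
The half-period of the transfer ellipse is t = π√(a_t³/μ) = 13930 s.
Target angular speed ω₂ = √(μ/r₂³) = 1.1268×10^-4 rad/s.
Angle swept by the target during transfer: ω₂·t = 1.5696 rad = 89.93°.
Arrival is 180° from departure on the ellipse, so φ = 180° − 89.93° = 90.1°.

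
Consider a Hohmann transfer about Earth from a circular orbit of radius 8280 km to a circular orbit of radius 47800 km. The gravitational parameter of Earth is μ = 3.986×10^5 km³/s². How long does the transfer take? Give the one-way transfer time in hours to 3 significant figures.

t = 6.49 hours

The Hohmann ellipse has a_t = (r₁ + r₂)/2 = 28040 km.
Half the transfer-orbit period gives t = π√(a_t³/μ) = 23360 s.
Converting: 23360 s ÷ 3600 s/hour = 6.49 hours.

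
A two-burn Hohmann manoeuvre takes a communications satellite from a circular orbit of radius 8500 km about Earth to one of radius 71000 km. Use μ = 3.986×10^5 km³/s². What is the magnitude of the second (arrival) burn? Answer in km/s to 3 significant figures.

Δv₂ = 1.27 km/s

The Hohmann ellipse has a_t = (r₁ + r₂)/2 = 39750 km.
Circular speed at r = 71000 km: v_c = √(μ/r) = 2.3694 km/s.
Vis-viva on the transfer ellipse at r = 71000 km gives v_t = √[μ(2/r − 1/a_t)] = 1.0957 km/s.
Δv₂ = |v_t − v_c| = |1.0957 − 2.3694| = 1.274 km/s.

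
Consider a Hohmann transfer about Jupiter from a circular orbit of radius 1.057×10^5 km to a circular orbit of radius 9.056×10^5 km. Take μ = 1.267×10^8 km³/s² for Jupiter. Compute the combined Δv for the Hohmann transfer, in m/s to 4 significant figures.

The Hohmann ellipse has a_t = (r₁ + r₂)/2 = 5.0565×10^5 km.
Circular speed at r₁: v₁ = √(μ/r₁) = √(1.267×10^8/1.057×10^5) = 34.62 km/s.
Transfer-orbit speed at r₁ (v² = μ(2/r − 1/a)): v_p = √[μ(2/r₁ − 1/a_t)] = 46.33 km/s.
First burn Δv₁ = |v_p − v₁| = 11.71 km/s.
Circular speed at r₂: v₂ = √(μ/r₂) = 11.828 km/s.
Transfer-orbit speed at r₂: v_a = √[μ(2/r₂ − 1/a_t)] = 5.4079 km/s.
Second burn Δv₂ = |v₂ − v_a| = 6.420 km/s.
Total Δv = Δv₁ + Δv₂ = 18.13 km/s.

Δv = 18130 m/s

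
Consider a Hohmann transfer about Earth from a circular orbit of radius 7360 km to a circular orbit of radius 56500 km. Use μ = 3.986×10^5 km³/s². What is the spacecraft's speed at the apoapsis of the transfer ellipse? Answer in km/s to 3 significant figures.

v = 1.28 km/s

Semi-major axis of the transfer orbit: a_t = (7360 + 56500)/2 = 31930 km.
At apoapsis, r = 56500 km.
Applying v² = μ(2/r − 1/a_t): v = 1.275 km/s.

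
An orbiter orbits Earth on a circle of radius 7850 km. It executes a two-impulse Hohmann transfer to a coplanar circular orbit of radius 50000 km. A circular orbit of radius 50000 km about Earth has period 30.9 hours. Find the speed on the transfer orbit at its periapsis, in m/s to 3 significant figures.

v = 9370 m/s

From Kepler's third law T² = 4π²r³/μ at r = 50000 km, T = 30.9 hours = 30.9 × 3600 s = 1.1124×10^5 s: μ = 4π²r³/T² = 3.98793×10^5 km³/s².
The Hohmann ellipse has a_t = (r₁ + r₂)/2 = 28925 km.
At periapsis, r = 7850 km.
Applying v² = μ(2/r − 1/a_t): v = 9.371 km/s.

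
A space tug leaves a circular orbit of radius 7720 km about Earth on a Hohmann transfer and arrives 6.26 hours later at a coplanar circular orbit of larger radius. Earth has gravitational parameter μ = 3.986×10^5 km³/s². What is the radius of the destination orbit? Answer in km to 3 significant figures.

r₂ = 47000 km

Transfer time t = 6.26 hours = 22536 s, and t = π√(a_t³/μ).
So a_t = (μ t²/π²)^(1/3) = (3.986×10^5 × (22536)² / π²)^(1/3) = 27374 km.
Since a_t = (r₁ + r₂)/2, r₂ = 2a_t − r₁ = 2×27374 − 7720 = 47028 km.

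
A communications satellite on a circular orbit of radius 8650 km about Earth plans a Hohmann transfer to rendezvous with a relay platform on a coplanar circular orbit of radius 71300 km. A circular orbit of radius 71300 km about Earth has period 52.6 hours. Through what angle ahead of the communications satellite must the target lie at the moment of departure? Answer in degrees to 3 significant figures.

φ = 104°

From Kepler's third law T² = 4π²r³/μ at r = 71300 km, T = 52.6 hours = 52.6 × 3600 s = 1.8936×10^5 s: μ = 4π²r³/T² = 3.99073×10^5 km³/s².
The Hohmann ellipse has a_t = (r₁ + r₂)/2 = 39975 km.
The half-period of the transfer ellipse is t = π√(a_t³/μ) = 39750 s.
Target angular speed ω₂ = √(μ/r₂³) = 3.318×10^-5 rad/s.
Angle swept by the target during transfer: ω₂·t = 1.319 rad = 75.57°.
Arrival is 180° from departure on the ellipse, so φ = 180° − 75.57° = 104°.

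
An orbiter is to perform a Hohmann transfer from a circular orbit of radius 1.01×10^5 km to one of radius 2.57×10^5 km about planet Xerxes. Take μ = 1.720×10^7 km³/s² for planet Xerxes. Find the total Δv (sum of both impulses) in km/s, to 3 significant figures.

The Hohmann ellipse has a_t = (r₁ + r₂)/2 = 1.790×10^5 km.
Circular speed at r₁: v₁ = √(μ/r₁) = √(1.720×10^7/1.010×10^5) = 13.050 km/s.
Transfer-orbit speed at r₁ (v² = μ(2/r − 1/a)): v_p = √[μ(2/r₁ − 1/a_t)] = 15.637 km/s.
First burn Δv₁ = |v_p − v₁| = 2.587 km/s.
Circular speed at r₂: v₂ = √(μ/r₂) = 8.181 km/s.
Transfer-orbit speed at r₂: v_a = √[μ(2/r₂ − 1/a_t)] = 6.145 km/s.
Second burn Δv₂ = |v₂ − v_a| = 2.036 km/s.
Δv = Δv₁ + Δv₂ = 2.587 + 2.036 = 4.623 km/s.

Δv = 4.62 km/s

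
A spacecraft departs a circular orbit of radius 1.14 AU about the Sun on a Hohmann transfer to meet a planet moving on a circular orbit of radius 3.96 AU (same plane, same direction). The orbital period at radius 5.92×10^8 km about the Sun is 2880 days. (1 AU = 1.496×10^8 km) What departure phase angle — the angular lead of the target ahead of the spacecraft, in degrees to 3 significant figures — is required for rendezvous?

From Kepler's third law T² = 4π²r³/μ at r = 5.92×10^8 km, T = 2880 days = 2880 × 86400 s = 2.48832×10^8 s: μ = 4π²r³/T² = 1.32286×10^11 km³/s².
In km: r₁ = 1.14 × 1.496×10^8 = 1.70544×10^8 km; r₂ = 3.96 × 1.496×10^8 = 5.92416×10^8 km.
Transfer-ellipse semi-major axis a_t = (r₁ + r₂)/2 = (1.70544×10^8 + 5.92416×10^8)/2 = 3.8148×10^8 km.
Transfer time t = π√(a_t³/μ) = 6.4358×10^7 s.
Target angular speed ω₂ = √(μ/r₂³) = 2.5224×10^-8 rad/s.
Angle swept by the target during transfer: ω₂·t = 1.6234 rad = 93.01°.
The spacecraft traverses 180° on the transfer ellipse, so the target must lead by 180° − 93.01° = 87.0°.

φ = 87.0°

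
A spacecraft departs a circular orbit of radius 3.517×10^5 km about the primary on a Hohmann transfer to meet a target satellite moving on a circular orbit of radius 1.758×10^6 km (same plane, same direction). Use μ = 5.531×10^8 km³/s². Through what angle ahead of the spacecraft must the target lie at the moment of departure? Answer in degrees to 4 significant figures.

Semi-major axis of the transfer orbit: a_t = (3.517×10^5 + 1.758×10^6)/2 = 1.05485×10^6 km.
Transfer time t = π√(a_t³/μ) = 1.4472×10^5 s.
The target's mean motion on its circular orbit is ω₂ = √(μ/r₂³) = 1.0090×10^-5 rad/s.
Angle swept by the target during transfer: ω₂·t = 1.4602 rad = 83.66°.
Arrival is 180° from departure on the ellipse, so φ = 180° − 83.66° = 96.34°.

φ = 96.34°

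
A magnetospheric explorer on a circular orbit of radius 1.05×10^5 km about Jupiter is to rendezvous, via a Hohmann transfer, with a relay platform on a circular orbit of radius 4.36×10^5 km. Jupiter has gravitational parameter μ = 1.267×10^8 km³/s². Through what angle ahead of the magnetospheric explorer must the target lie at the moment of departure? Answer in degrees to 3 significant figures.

Semi-major axis of the transfer orbit: a_t = (1.050×10^5 + 4.360×10^5)/2 = 2.705×10^5 km.
The half-period of the transfer ellipse is t = π√(a_t³/μ) = 39266 s.
Target angular speed ω₂ = √(μ/r₂³) = 3.9098×10^-5 rad/s.
Angle swept by the target during transfer: ω₂·t = 1.5352 rad = 87.96°.
Arrival is 180° from departure on the ellipse, so φ = 180° − 87.96° = 92.0°.

φ = 92.0°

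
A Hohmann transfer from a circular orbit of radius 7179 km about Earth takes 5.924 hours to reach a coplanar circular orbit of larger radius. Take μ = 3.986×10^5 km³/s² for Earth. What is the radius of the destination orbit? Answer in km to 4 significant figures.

Transfer time t = 5.924 hours = 21326.4 s, and t = π√(a_t³/μ).
So a_t = (μ t²/π²)^(1/3) = (3.986×10^5 × (21326.4)² / π²)^(1/3) = 26385 km.
Since a_t = (r₁ + r₂)/2, r₂ = 2a_t − r₁ = 2×26385 − 7179 = 45591 km.

r₂ = 45590 km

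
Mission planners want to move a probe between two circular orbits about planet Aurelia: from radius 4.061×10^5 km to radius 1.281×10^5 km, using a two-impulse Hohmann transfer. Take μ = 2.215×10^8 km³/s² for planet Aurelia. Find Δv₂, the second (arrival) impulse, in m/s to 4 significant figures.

The Hohmann ellipse has a_t = (r₁ + r₂)/2 = 2.671×10^5 km.
Circular speed at r = 1.281×10^5 km: v_c = √(μ/r) = 41.5827 km/s.
Transfer-orbit speed at the same r (vis-viva, a = a_t): v_t = √[μ(2/r − 1/a_t)] = 51.2734 km/s.
Δv₂ = |v_t − v_c| = |51.2734 − 41.5827| = 9.691 km/s.

Δv₂ = 9691 m/s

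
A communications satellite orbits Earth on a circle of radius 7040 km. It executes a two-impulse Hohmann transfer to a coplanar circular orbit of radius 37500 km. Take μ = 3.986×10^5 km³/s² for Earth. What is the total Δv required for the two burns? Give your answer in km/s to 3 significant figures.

Δv = 3.67 km/s

Transfer-ellipse semi-major axis a_t = (r₁ + r₂)/2 = (7040 + 37500)/2 = 22270 km.
At r₁ the circular-orbit speed is v₁ = √(μ/r₁) = 7.5246 km/s.
On the transfer ellipse at r₁, vis-viva equation gives v_p = √[μ(2/r₁ − 1/a_t)] = 9.7642 km/s.
First burn Δv₁ = |v_p − v₁| = 2.240 km/s.
At r₂, v₂ = √(μ/r₂) = 3.260 km/s.
Transfer-orbit speed at r₂: v_a = √[μ(2/r₂ − 1/a_t)] = 1.833 km/s.
Second burn Δv₂ = |v₂ − v_a| = 1.427 km/s.
Δv = Δv₁ + Δv₂ = 2.240 + 1.427 = 3.667 km/s.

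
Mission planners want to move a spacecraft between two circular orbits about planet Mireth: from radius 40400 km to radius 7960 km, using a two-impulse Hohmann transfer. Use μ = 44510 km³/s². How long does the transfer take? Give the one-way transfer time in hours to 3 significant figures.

The Hohmann ellipse has a_t = (r₁ + r₂)/2 = 24180 km.
Transfer time t = π√(a_t³/μ) = π√((24180)³ / 44510) = 55990 s.
Converting: 55990 s ÷ 3600 s/hour = 15.6 hours.

t = 15.6 hours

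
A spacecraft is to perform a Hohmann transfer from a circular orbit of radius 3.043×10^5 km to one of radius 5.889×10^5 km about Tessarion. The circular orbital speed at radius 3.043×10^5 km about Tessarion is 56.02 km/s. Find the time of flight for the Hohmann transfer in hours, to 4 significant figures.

From the circular-orbit relation v² = μ/r at r = 3.043×10^5 km: μ = v²r = (56.02)² × 3.043×10^5 = 9.54967×10^8 km³/s².
The Hohmann ellipse has a_t = (r₁ + r₂)/2 = 4.466×10^5 km.
By Kepler's third law the transfer-orbit period is T = 2π√(a_t³/μ), so t = T/2 = 30340 s.
Converting: 30340 s ÷ 3600 s/hour = 8.428 hours.

t = 8.428 hours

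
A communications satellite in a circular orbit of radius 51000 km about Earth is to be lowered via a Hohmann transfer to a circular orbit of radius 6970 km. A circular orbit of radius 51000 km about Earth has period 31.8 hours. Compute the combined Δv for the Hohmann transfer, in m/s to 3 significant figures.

Δv = 3900 m/s

From Kepler's third law T² = 4π²r³/μ at r = 51000 km, T = 31.8 hours = 31.8 × 3600 s = 1.1448×10^5 s: μ = 4π²r³/T² = 3.99587×10^5 km³/s².
Transfer-ellipse semi-major axis a_t = (r₁ + r₂)/2 = (51000 + 6970)/2 = 28985 km.
At r₁ the circular-orbit speed is v₁ = √(μ/r₁) = 2.799 km/s.
On the transfer ellipse at r₁, vis-viva gives v_a = √[μ(2/r₁ − 1/a_t)] = 1.373 km/s.
First burn Δv₁ = |v_a − v₁| = 1.426 km/s.
At r₂, v₂ = √(μ/r₂) = 7.5716 km/s.
Transfer-orbit speed at r₂: v_p = √[μ(2/r₂ − 1/a_t)] = 10.044 km/s.
Second burn Δv₂ = |v₂ − v_p| = 2.472 km/s.
Δv = Δv₁ + Δv₂ = 1.426 + 2.472 = 3.898 km/s.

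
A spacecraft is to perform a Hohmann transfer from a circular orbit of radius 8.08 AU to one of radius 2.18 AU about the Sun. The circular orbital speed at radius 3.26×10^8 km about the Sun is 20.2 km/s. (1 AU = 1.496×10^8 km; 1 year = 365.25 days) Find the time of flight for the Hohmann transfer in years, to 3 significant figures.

From the circular-orbit relation v² = μ/r at r = 3.26×10^8 km: μ = v²r = (20.2)² × 3.26×10^8 = 1.33021×10^11 km³/s².
In km: r₁ = 8.08 × 1.496×10^8 = 1.208768×10^9 km; r₂ = 2.18 × 1.496×10^8 = 3.26128×10^8 km.
The Hohmann ellipse has a_t = (r₁ + r₂)/2 = 7.67448×10^8 km.
Half the transfer-orbit period gives t = π√(a_t³/μ) = 1.831×10^8 s.
Converting: 1.831×10^8 s ÷ 3.15576×10^7 s/year (365.25 × 86400) = 5.80 years.

t = 5.80 years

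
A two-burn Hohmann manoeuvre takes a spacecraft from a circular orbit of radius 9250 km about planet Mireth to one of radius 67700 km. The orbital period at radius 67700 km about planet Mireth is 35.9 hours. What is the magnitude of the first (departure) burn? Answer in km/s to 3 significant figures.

Δv₁ = 2.91 km/s

From Kepler's third law T² = 4π²r³/μ at r = 67700 km, T = 35.9 hours = 35.9 × 3600 s = 1.2924×10^5 s: μ = 4π²r³/T² = 7.33385×10^5 km³/s².
Transfer-ellipse semi-major axis a_t = (r₁ + r₂)/2 = (9250 + 67700)/2 = 38475 km.
Circular speed at r = 9250 km: v_c = √(μ/r) = 8.9042 km/s.
Transfer-orbit speed at the same r (vis-viva, a = a_t): v_t = √[μ(2/r − 1/a_t)] = 11.811 km/s.
Δv₁ = |v_t − v_c| = |11.811 − 8.9042| = 2.907 km/s.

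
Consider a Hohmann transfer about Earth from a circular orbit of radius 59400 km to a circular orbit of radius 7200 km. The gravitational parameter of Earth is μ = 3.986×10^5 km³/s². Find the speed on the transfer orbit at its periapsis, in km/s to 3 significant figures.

v = 9.94 km/s

Semi-major axis of the transfer orbit: a_t = (59400 + 7200)/2 = 33300 km.
The periapsis of the transfer ellipse is at r = 7200 km.
From the vis-viva equation, v = √[μ(2/r − 1/a_t)] = 9.937 km/s.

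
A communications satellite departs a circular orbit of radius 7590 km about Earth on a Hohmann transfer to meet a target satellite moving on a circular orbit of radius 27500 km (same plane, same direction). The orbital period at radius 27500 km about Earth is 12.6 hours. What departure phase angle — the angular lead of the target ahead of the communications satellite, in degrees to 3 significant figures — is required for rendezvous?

φ = 88.3°

From Kepler's third law T² = 4π²r³/μ at r = 27500 km, T = 12.6 hours = 12.6 × 3600 s = 45360 s: μ = 4π²r³/T² = 3.99036×10^5 km³/s².
Transfer-ellipse semi-major axis a_t = (r₁ + r₂)/2 = (7590 + 27500)/2 = 17545 km.
Transfer time t = π√(a_t³/μ) = 11560 s.
The target's mean motion on its circular orbit is ω₂ = √(μ/r₂³) = 1.385×10^-4 rad/s.
Angle swept by the target during transfer: ω₂·t = 1.601 rad = 91.73°.
Arrival is 180° from departure on the ellipse, so φ = 180° − 91.73° = 88.3°.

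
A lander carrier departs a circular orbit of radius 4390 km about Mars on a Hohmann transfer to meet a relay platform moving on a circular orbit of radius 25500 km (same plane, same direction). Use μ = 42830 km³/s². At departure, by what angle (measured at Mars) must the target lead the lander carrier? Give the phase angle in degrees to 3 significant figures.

Transfer-ellipse semi-major axis a_t = (r₁ + r₂)/2 = (4390 + 25500)/2 = 14945 km.
The half-period of the transfer ellipse is t = π√(a_t³/μ) = 27734.5 s.
The target's mean motion on its circular orbit is ω₂ = √(μ/r₂³) = 5.08234×10^-5 rad/s.
Angle swept by the target during transfer: ω₂·t = 1.4096 rad = 80.76°.
Arrival is 180° from departure on the ellipse, so φ = 180° − 80.76° = 99.2°.

φ = 99.2°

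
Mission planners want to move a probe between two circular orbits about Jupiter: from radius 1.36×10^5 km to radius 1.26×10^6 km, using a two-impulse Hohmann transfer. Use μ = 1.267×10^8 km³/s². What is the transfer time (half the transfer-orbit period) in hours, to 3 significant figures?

t = 45.2 hours

Transfer-ellipse semi-major axis a_t = (r₁ + r₂)/2 = (1.360×10^5 + 1.260×10^6)/2 = 6.980×10^5 km.
Half the transfer-orbit period gives t = π√(a_t³/μ) = 1.628×10^5 s.
Converting: 1.628×10^5 s ÷ 3600 s/hour = 45.2 hours.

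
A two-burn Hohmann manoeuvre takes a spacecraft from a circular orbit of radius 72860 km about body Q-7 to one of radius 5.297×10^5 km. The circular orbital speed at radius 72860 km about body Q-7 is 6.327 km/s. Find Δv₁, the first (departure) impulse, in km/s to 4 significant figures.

From the circular-orbit relation v² = μ/r at r = 72860 km: μ = v²r = (6.327)² × 72860 = 2.91665×10^6 km³/s².
Semi-major axis of the transfer orbit: a_t = (72860 + 5.297×10^5)/2 = 3.0128×10^5 km.
On the circular orbit at r = 72860 km, v_c = √(μ/r) = 6.327 km/s.
Transfer-orbit speed at the same r (vis-viva, a = a_t): v_t = √[μ(2/r − 1/a_t)] = 8.389 km/s.
Δv₁ = |v_t − v_c| = |8.389 − 6.327| = 2.062 km/s.

Δv₁ = 2.062 km/s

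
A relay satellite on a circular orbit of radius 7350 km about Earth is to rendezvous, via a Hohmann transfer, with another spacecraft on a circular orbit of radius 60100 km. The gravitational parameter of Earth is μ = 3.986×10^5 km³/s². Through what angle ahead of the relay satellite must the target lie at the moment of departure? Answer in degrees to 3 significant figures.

φ = 104°

Transfer-ellipse semi-major axis a_t = (r₁ + r₂)/2 = (7350 + 60100)/2 = 33725 km.
The half-period of the transfer ellipse is t = π√(a_t³/μ) = 30820 s.
Target angular speed ω₂ = √(μ/r₂³) = 4.285×10^-5 rad/s.
Angle swept by the target during transfer: ω₂·t = 1.3206 rad = 75.66°.
The relay satellite traverses 180° on the transfer ellipse, so the target must lead by 180° − 75.66° = 104°.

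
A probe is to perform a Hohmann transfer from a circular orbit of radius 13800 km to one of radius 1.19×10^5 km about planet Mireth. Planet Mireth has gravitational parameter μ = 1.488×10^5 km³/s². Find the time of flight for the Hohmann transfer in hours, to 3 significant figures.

t = 38.7 hours

The Hohmann ellipse has a_t = (r₁ + r₂)/2 = 66400 km.
Half the transfer-orbit period gives t = π√(a_t³/μ) = 1.393×10^5 s.
Converting: 1.393×10^5 s ÷ 3600 s/hour = 38.7 hours.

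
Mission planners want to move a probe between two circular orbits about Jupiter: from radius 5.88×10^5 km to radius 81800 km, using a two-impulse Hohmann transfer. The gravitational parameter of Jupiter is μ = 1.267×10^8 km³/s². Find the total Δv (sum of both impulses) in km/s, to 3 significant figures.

Δv = 20.2 km/s

Transfer-ellipse semi-major axis a_t = (r₁ + r₂)/2 = (5.880×10^5 + 81800)/2 = 3.349×10^5 km.
Circular speed at r₁: v₁ = √(μ/r₁) = √(1.267×10^8/5.880×10^5) = 14.6791 km/s.
Transfer-orbit speed at r₁ (vis-viva): v_a = √[μ(2/r₁ − 1/a_t)] = 7.25469 km/s.
First burn Δv₁ = |v_a − v₁| = 7.4244 km/s.
At r₂, v₂ = √(μ/r₂) = 39.356 km/s.
Transfer-orbit speed at r₂: v_p = √[μ(2/r₂ − 1/a_t)] = 52.149 km/s.
Second burn Δv₂ = |v₂ − v_p| = 12.793 km/s.
Δv = Δv₁ + Δv₂ = 7.4244 + 12.793 = 20.22 km/s.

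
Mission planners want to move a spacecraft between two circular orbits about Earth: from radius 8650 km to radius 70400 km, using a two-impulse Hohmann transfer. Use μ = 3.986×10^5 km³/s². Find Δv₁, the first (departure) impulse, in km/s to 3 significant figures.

The Hohmann ellipse has a_t = (r₁ + r₂)/2 = 39525 km.
Circular speed at r = 8650 km: v_c = √(μ/r) = 6.7883 km/s.
Transfer-orbit speed at the same r (vis-viva, a = a_t): v_t = √[μ(2/r − 1/a_t)] = 9.0596 km/s.
Δv₁ = |v_t − v_c| = |9.0596 − 6.7883| = 2.271 km/s.

Δv₁ = 2.27 km/s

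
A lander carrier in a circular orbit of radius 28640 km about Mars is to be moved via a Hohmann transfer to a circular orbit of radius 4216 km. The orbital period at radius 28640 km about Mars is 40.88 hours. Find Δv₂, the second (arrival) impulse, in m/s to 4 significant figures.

Δv₂ = 1021 m/s

From Kepler's third law T² = 4π²r³/μ at r = 28640 km, T = 40.88 hours = 40.88 × 3600 s = 1.47168×10^5 s: μ = 4π²r³/T² = 42820.5 km³/s².
Semi-major axis of the transfer orbit: a_t = (28640 + 4216)/2 = 16428 km.
Circular speed at r = 4216 km: v_c = √(μ/r) = 3.187 km/s.
Vis-viva on the transfer ellipse at r = 4216 km gives v_t = √[μ(2/r − 1/a_t)] = 4.208 km/s.
Δv₂ = |v_t − v_c| = |4.208 − 3.187| = 1.021 km/s.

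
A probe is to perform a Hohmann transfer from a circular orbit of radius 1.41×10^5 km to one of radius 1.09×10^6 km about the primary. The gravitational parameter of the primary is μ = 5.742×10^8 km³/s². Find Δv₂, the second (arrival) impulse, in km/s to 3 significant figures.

The Hohmann ellipse has a_t = (r₁ + r₂)/2 = 6.155×10^5 km.
On the circular orbit at r = 1.090×10^6 km, v_c = √(μ/r) = 22.952 km/s.
Transfer-orbit speed at the same r (vis-viva, a = a_t): v_t = √[μ(2/r − 1/a_t)] = 10.985 km/s.
Δv₂ = |v_t − v_c| = |10.985 − 22.952| = 11.97 km/s.

Δv₂ = 12.0 km/s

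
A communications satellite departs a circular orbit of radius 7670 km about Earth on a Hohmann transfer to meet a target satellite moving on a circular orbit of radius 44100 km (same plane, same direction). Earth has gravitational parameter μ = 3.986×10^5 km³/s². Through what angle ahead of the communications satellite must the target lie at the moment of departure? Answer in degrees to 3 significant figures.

Semi-major axis of the transfer orbit: a_t = (7670 + 44100)/2 = 25885 km.
Transfer time t = π√(a_t³/μ) = 20723 s.
The target's mean motion on its circular orbit is ω₂ = √(μ/r₂³) = 6.8173×10^-5 rad/s.
Angle swept by the target during transfer: ω₂·t = 1.4127 rad = 80.94°.
The communications satellite traverses 180° on the transfer ellipse, so the target must lead by 180° − 80.94° = 99.1°.

φ = 99.1°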